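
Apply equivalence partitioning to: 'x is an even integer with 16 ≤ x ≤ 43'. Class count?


Constraint: even integers in [16, 43]
Class 1: x < 16 — out-of-range invalid
Class 2: x in [16,43] but odd — wrong type invalid
Class 3: x in [16,43] and even — valid
Class 4: x > 43 — out-of-range invalid
Total equivalence classes: 4

4 equivalence classes


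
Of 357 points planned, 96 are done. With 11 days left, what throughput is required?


Formula: Required rate = Remaining points / Days left
Remaining = 357 - 96 = 261 points
Required rate = 261 / 11 = 23.73 points/day

23.73 points/day


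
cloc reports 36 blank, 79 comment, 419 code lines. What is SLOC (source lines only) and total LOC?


Total LOC = blank + comment + code
Total LOC = 36 + 79 + 419 = 534
SLOC (source only) = code = 419

Total LOC: 534, SLOC: 419


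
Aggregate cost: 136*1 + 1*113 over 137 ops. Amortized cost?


Formula: Amortized cost = Total cost / Operations
Total cost = (136 * 1) + (1 * 113)
Total cost = 136 + 113 = 249
Amortized = 249 / 137 = 1.8175

1.8175


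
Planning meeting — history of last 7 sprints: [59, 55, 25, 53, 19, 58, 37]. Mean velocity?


Formula: Avg velocity = Total points / Number of sprints
Points: [59, 55, 25, 53, 19, 58, 37]
Sum = 59 + 55 + 25 + 53 + 19 + 58 + 37 = 306
Avg velocity = 306 / 7 = 43.71 points/sprint

43.71 points/sprint


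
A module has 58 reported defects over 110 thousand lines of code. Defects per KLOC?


Defect density = defects / KLOC
Defect density = 58 / 110
Defect density = 0.527 defects/KLOC

0.527 defects/KLOC


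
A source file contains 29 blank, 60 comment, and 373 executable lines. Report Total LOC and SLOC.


Total LOC = blank + comment + code
Total LOC = 29 + 60 + 373 = 462
SLOC (source only) = code = 373

Total LOC: 462, SLOC: 373


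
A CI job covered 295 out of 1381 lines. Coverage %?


Coverage = covered / total * 100
Coverage = 295 / 1381 * 100
Coverage = 21.36%

21.36%


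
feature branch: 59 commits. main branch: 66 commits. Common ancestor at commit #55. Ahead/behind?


Common ancestor: commit #55
feature commits after divergence: 59 - 55 = 4
main commits after divergence: 66 - 55 = 11
feature is 4 commits ahead of main
main is 11 commits ahead of feature

feature ahead: 4, main ahead: 11


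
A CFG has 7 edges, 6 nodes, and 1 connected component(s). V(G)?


Formula: V(G) = E - N + 2P
V(G) = 7 - 6 + 2*1
V(G) = 1 + 2
V(G) = 3

3


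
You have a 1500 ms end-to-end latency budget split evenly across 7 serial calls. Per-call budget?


Formula: per_stage = total_budget / stages
per_stage = 1500 / 7
per_stage = 214.29 ms

214.29 ms


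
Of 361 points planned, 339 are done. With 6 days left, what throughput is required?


Formula: Required rate = Remaining points / Days left
Remaining = 361 - 339 = 22 points
Required rate = 22 / 6 = 3.67 points/day

3.67 points/day


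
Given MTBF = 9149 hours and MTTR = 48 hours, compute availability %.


Availability = MTBF / (MTBF + MTTR)
Availability = 9149 / (9149 + 48)
Availability = 9149 / 9197
Availability = 99.4781%

99.4781%


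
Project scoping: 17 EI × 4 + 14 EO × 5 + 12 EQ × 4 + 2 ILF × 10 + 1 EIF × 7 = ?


UFP = EI*4 + EO*5 + EQ*4 + ILF*10 + EIF*7
UFP = 17*4 + 14*5 + 12*4 + 2*10 + 1*7
UFP = 68 + 70 + 48 + 20 + 7
UFP = 213

213


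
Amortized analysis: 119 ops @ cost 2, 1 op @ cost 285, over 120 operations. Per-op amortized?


Formula: Amortized cost = Total cost / Operations
Total cost = (119 * 2) + (1 * 285)
Total cost = 238 + 285 = 523
Amortized = 523 / 120 = 4.3583

4.3583


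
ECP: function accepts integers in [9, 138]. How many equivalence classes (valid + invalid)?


Valid range: [9, 138]
Class 1: x < 9 — invalid
Class 2: 9 ≤ x ≤ 138 — valid
Class 3: x > 138 — invalid
Total equivalence classes: 3

3 equivalence classes


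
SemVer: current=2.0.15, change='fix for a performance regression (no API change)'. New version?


Current: 2.0.15
Change category: 'fix for a performance regression (no API change)' → patch bump
SemVer rule: patch bump → increment PATCH (MAJOR and MINOR unchanged)
New: 2.0.16

2.0.16


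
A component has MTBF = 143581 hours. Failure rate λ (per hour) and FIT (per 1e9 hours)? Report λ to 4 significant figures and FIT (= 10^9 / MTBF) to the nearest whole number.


Formula: λ = 1 / MTBF; FIT = λ × 1e9 = 1e9 / MTBF
λ = 1 / 143581 ≈ 6.965e-06 failures/hour
FIT = 1e9 / 143581 ≈ 6965 failures per 1e9 hours (nearest whole number)

λ = 6.965e-06 /h, FIT = 6965


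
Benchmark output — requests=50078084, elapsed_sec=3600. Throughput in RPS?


Formula: throughput = requests / seconds
throughput = 50078084 / 3600
throughput = 13910.58 requests/second

13910.58 requests/second


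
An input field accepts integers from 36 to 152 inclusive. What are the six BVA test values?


Range: [36, 152]
Boundaries: just below min, min, min+1, max-1, max, just above max
Values: [35, 36, 37, 151, 152, 153]

[35, 36, 37, 151, 152, 153]


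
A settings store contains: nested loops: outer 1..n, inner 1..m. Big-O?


Reasoning: product of independent bounds
Complexity: O(n*m)

O(n*m)


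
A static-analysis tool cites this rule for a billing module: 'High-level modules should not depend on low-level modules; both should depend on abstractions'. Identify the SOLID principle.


This describes the Dependency Inversion Principle (DIP)

Dependency Inversion Principle (DIP)


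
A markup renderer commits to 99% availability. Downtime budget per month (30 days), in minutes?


Formula: allowed downtime = period * (100 - SLA) / 100
Period (month (30 days)) = 43200 minutes
Unavailability fraction = (100 - 99.0) / 100
Allowed downtime = 43200 * (100 - 99.0) / 100
Allowed downtime = 432.0 minutes

432.0 minutes


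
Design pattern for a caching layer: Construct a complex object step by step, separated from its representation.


This matches the Builder pattern

Builder


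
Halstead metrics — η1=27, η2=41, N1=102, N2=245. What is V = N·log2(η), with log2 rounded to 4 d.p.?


Formula: V = N * log2(η), where N = N1 + N2 and η = η1 + η2
η = 27 + 41 = 68
N = 102 + 245 = 347
log2(68) ≈ 6.0875
V = 347 * 6.0875 = 2112.36

2112.36


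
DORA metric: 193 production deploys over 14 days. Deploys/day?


Formula: deployments per day = releases / days
= 193 / 14
= 13.786 deploys/day
(equivalently, 96.5 deploys/week)

13.786 deploys/day


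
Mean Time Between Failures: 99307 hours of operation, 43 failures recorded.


Formula: MTBF = Total operating time / Number of failures
MTBF = 99307 / 43
MTBF = 2309.47 hours

2309.47 hours


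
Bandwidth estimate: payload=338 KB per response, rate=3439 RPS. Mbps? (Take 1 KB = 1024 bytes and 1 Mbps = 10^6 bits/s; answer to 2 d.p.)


Formula: Mbps = payload_bytes * RPS * 8 / 1e6
Payload per request = 338 KB = 338 * 1024 = 346112 bytes
Total bytes/sec = 346112 * 3439 = 1190279168
Total bits/sec = 1190279168 * 8 = 9522233344
Mbps = 9522233344 / 1e6 = 9522.23

9522.23 Mbps


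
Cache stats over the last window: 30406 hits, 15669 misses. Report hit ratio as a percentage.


Formula: hit rate = hits / (hits + misses) * 100
hit rate = 30406 / (30406 + 15669) * 100
hit rate = 30406 / 46075 * 100
hit rate = 65.99%

65.99%


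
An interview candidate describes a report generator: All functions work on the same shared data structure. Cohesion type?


Reasoning: Functions share data
Type: Communicational cohesion

Communicational cohesion


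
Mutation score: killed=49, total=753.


Mutation score = killed / total * 100
Mutation score = 49 / 753 * 100
Mutation score = 6.51%

6.51%


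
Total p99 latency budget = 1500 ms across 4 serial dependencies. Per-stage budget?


Formula: per_stage = total_budget / stages
per_stage = 1500 / 4
per_stage = 375.0 ms

375.0 ms


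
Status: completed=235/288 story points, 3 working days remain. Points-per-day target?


Formula: Required rate = Remaining points / Days left
Remaining = 288 - 235 = 53 points
Required rate = 53 / 3 = 17.67 points/day

17.67 points/day


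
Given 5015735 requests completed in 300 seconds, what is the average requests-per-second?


Formula: throughput = requests / seconds
throughput = 5015735 / 300
throughput = 16719.12 requests/second

16719.12 requests/second


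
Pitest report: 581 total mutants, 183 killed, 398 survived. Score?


Mutation score = killed / total * 100
Mutation score = 183 / 581 * 100
Mutation score = 31.5%

31.5%


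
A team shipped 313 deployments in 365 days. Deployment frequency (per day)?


Formula: deployments per day = releases / days
= 313 / 365
= 0.858 deploys/day
(equivalently, 6.0 deploys/week)

0.858 deploys/day


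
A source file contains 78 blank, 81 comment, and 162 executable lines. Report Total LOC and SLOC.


Total LOC = blank + comment + code
Total LOC = 78 + 81 + 162 = 321
SLOC (source only) = code = 162

Total LOC: 321, SLOC: 162


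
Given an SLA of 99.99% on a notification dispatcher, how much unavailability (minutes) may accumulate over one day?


Formula: allowed downtime = period * (100 - SLA) / 100
Period (day) = 1440 minutes
Unavailability fraction = (100 - 99.99) / 100
Allowed downtime = 1440 * (100 - 99.99) / 100
Allowed downtime = 0.144 minutes

0.144 minutes


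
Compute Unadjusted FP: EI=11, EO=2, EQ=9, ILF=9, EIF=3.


UFP = EI*4 + EO*5 + EQ*4 + ILF*10 + EIF*7
UFP = 11*4 + 2*5 + 9*4 + 9*10 + 3*7
UFP = 44 + 10 + 36 + 90 + 21
UFP = 201

201


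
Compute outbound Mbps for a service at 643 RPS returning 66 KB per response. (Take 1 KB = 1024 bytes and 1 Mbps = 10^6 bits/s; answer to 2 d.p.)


Formula: Mbps = payload_bytes * RPS * 8 / 1e6
Payload per request = 66 KB = 66 * 1024 = 67584 bytes
Total bytes/sec = 67584 * 643 = 43456512
Total bits/sec = 43456512 * 8 = 347652096
Mbps = 347652096 / 1e6 = 347.65

347.65 Mbps


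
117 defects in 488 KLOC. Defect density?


Defect density = defects / KLOC
Defect density = 117 / 488
Defect density = 0.24 defects/KLOC

0.24 defects/KLOC


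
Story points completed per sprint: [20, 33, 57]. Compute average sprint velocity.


Formula: Avg velocity = Total points / Number of sprints
Points: [20, 33, 57]
Sum = 20 + 33 + 57 = 110
Avg velocity = 110 / 3 = 36.67 points/sprint

36.67 points/sprint


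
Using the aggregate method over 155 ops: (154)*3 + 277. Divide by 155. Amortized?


Formula: Amortized cost = Total cost / Operations
Total cost = (154 * 3) + (1 * 277)
Total cost = 462 + 277 = 739
Amortized = 739 / 155 = 4.7677

4.7677


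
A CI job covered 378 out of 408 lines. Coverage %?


Coverage = covered / total * 100
Coverage = 378 / 408 * 100
Coverage = 92.65%

92.65%


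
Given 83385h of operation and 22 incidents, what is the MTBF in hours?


Formula: MTBF = Total operating time / Number of failures
MTBF = 83385 / 22
MTBF = 3790.23 hours

3790.23 hours


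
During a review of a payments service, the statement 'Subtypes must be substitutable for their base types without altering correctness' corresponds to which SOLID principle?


This describes the Liskov Substitution Principle (LSP)

Liskov Substitution Principle (LSP)


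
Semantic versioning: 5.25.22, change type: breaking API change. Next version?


Current: 5.25.22
Change category: 'breaking API change' → major bump
SemVer rule: major bump → increment MAJOR, reset MINOR and PATCH to 0
New: 6.0.0

6.0.0


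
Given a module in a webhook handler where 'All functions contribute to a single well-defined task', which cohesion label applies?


Reasoning: Best: single purpose
Type: Functional cohesion

Functional cohesion


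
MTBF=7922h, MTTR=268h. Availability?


Availability = MTBF / (MTBF + MTTR)
Availability = 7922 / (7922 + 268)
Availability = 7922 / 8190
Availability = 96.7277%

96.7277%


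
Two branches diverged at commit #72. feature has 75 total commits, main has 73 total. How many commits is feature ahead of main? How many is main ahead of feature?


Common ancestor: commit #72
feature commits after divergence: 75 - 72 = 3
main commits after divergence: 73 - 72 = 1
feature is 3 commits ahead of main
main is 1 commits ahead of feature

feature ahead: 3, main ahead: 1


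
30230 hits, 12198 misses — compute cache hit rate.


Formula: hit rate = hits / (hits + misses) * 100
hit rate = 30230 / (30230 + 12198) * 100
hit rate = 30230 / 42428 * 100
hit rate = 71.25%

71.25%


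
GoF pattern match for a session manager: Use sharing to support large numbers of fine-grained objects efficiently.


This matches the Flyweight pattern

Flyweight


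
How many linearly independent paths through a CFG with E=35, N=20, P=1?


Formula: V(G) = E - N + 2P
V(G) = 35 - 20 + 2*1
V(G) = 15 + 2
V(G) = 17

17


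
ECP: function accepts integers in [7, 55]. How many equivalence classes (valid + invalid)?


Valid range: [7, 55]
Class 1: x < 7 — invalid
Class 2: 7 ≤ x ≤ 55 — valid
Class 3: x > 55 — invalid
Total equivalence classes: 3

3 equivalence classes


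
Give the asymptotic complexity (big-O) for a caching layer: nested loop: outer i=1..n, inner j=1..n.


Reasoning: n iterations times n iterations
Complexity: O(n^2)

O(n^2)


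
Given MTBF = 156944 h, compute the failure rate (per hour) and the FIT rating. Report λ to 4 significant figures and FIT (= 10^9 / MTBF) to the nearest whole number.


Formula: λ = 1 / MTBF; FIT = λ × 1e9 = 1e9 / MTBF
λ = 1 / 156944 ≈ 6.372e-06 failures/hour
FIT = 1e9 / 156944 ≈ 6372 failures per 1e9 hours (nearest whole number)

λ = 6.372e-06 /h, FIT = 6372


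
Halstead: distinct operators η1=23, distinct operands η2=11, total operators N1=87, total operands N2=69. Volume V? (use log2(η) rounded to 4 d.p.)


Formula: V = N * log2(η), where N = N1 + N2 and η = η1 + η2
η = 23 + 11 = 34
N = 87 + 69 = 156
log2(34) ≈ 5.0875
V = 156 * 5.0875 = 793.65

793.65


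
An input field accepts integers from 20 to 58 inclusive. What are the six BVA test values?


Range: [20, 58]
Boundaries: just below min, min, min+1, max-1, max, just above max
Values: [19, 20, 21, 57, 58, 59]

[19, 20, 21, 57, 58, 59]


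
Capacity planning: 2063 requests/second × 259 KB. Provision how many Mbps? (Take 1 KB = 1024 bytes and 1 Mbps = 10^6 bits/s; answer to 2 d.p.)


Formula: Mbps = payload_bytes * RPS * 8 / 1e6
Payload per request = 259 KB = 259 * 1024 = 265216 bytes
Total bytes/sec = 265216 * 2063 = 547140608
Total bits/sec = 547140608 * 8 = 4377124864
Mbps = 4377124864 / 1e6 = 4377.12

4377.12 Mbps


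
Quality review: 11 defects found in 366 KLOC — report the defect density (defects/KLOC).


Defect density = defects / KLOC
Defect density = 11 / 366
Defect density = 0.03 defects/KLOC

0.03 defects/KLOC


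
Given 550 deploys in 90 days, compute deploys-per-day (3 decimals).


Formula: deployments per day = releases / days
= 550 / 90
= 6.111 deploys/day
(equivalently, 42.78 deploys/week)

6.111 deploys/day


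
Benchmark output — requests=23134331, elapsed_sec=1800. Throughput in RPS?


Formula: throughput = requests / seconds
throughput = 23134331 / 1800
throughput = 12852.41 requests/second

12852.41 requests/second


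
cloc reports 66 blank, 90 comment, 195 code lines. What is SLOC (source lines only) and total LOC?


Total LOC = blank + comment + code
Total LOC = 66 + 90 + 195 = 351
SLOC (source only) = code = 195

Total LOC: 351, SLOC: 195


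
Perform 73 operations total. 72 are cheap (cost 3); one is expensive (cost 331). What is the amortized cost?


Formula: Amortized cost = Total cost / Operations
Total cost = (72 * 3) + (1 * 331)
Total cost = 216 + 331 = 547
Amortized = 547 / 73 = 7.4932

7.4932


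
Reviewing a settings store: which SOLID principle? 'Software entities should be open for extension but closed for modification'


This describes the Open/Closed Principle (OCP)

Open/Closed Principle (OCP)


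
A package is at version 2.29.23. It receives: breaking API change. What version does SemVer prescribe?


Current: 2.29.23
Change category: 'breaking API change' → major bump
SemVer rule: major bump → increment MAJOR, reset MINOR and PATCH to 0
New: 3.0.0

3.0.0


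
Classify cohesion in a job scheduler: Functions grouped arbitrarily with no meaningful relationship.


Reasoning: Worst: random grouping
Type: Coincidental cohesion

Coincidental cohesion


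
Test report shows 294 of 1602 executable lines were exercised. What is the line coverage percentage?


Coverage = covered / total * 100
Coverage = 294 / 1602 * 100
Coverage = 18.35%

18.35%


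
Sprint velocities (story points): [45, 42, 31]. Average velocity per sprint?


Formula: Avg velocity = Total points / Number of sprints
Points: [45, 42, 31]
Sum = 45 + 42 + 31 = 118
Avg velocity = 118 / 3 = 39.33 points/sprint

39.33 points/sprint


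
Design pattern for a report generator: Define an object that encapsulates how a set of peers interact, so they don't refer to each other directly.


This matches the Mediator pattern

Mediator


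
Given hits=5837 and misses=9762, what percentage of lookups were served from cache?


Formula: hit rate = hits / (hits + misses) * 100
hit rate = 5837 / (5837 + 9762) * 100
hit rate = 5837 / 15599 * 100
hit rate = 37.42%

37.42%


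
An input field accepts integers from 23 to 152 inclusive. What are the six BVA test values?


Range: [23, 152]
Boundaries: just below min, min, min+1, max-1, max, just above max
Values: [22, 23, 24, 151, 152, 153]

[22, 23, 24, 151, 152, 153]


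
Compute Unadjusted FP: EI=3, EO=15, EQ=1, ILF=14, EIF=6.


UFP = EI*4 + EO*5 + EQ*4 + ILF*10 + EIF*7
UFP = 3*4 + 15*5 + 1*4 + 14*10 + 6*7
UFP = 12 + 75 + 4 + 140 + 42
UFP = 273

273


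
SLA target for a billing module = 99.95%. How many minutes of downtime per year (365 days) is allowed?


Formula: allowed downtime = period * (100 - SLA) / 100
Period (year (365 days)) = 525600 minutes
Unavailability fraction = (100 - 99.95) / 100
Allowed downtime = 525600 * (100 - 99.95) / 100
Allowed downtime = 262.8 minutes

262.8 minutes


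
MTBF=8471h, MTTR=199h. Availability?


Availability = MTBF / (MTBF + MTTR)
Availability = 8471 / (8471 + 199)
Availability = 8471 / 8670
Availability = 97.7047%

97.7047%


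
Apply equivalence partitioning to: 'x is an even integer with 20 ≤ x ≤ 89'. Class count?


Constraint: even integers in [20, 89]
Class 1: x < 20 — out-of-range invalid
Class 2: x in [20,89] but odd — wrong type invalid
Class 3: x in [20,89] and even — valid
Class 4: x > 89 — out-of-range invalid
Total equivalence classes: 4

4 equivalence classes


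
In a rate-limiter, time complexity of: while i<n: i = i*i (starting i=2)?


Reasoning: squaring drives double-exponential growth; iterations ~ log log n
Complexity: O(log log n)

O(log log n)


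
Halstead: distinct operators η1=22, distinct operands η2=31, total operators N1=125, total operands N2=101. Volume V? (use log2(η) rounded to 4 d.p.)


Formula: V = N * log2(η), where N = N1 + N2 and η = η1 + η2
η = 22 + 31 = 53
N = 125 + 101 = 226
log2(53) ≈ 5.7279
V = 226 * 5.7279 = 1294.51

1294.51


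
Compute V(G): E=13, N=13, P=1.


Formula: V(G) = E - N + 2P
V(G) = 13 - 13 + 2*1
V(G) = 0 + 2
V(G) = 2

2


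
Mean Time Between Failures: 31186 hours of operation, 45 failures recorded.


Formula: MTBF = Total operating time / Number of failures
MTBF = 31186 / 45
MTBF = 693.02 hours

693.02 hours


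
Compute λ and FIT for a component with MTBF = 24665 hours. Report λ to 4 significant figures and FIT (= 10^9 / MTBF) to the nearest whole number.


Formula: λ = 1 / MTBF; FIT = λ × 1e9 = 1e9 / MTBF
λ = 1 / 24665 ≈ 4.054e-05 failures/hour
FIT = 1e9 / 24665 ≈ 40543 failures per 1e9 hours (nearest whole number)

λ = 4.054e-05 /h, FIT = 40543


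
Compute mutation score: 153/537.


Mutation score = killed / total * 100
Mutation score = 153 / 537 * 100
Mutation score = 28.49%

28.49%


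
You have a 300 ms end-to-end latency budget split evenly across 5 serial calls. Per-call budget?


Formula: per_stage = total_budget / stages
per_stage = 300 / 5
per_stage = 60.0 ms

60.0 ms


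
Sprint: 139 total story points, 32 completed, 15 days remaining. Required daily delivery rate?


Formula: Required rate = Remaining points / Days left
Remaining = 139 - 32 = 107 points
Required rate = 107 / 15 = 7.13 points/day

7.13 points/day


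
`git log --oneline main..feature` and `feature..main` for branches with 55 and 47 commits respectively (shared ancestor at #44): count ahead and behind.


Common ancestor: commit #44
feature commits after divergence: 55 - 44 = 11
main commits after divergence: 47 - 44 = 3
feature is 11 commits ahead of main
main is 3 commits ahead of feature

feature ahead: 11, main ahead: 3


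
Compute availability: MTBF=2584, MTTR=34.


Availability = MTBF / (MTBF + MTTR)
Availability = 2584 / (2584 + 34)
Availability = 2584 / 2618
Availability = 98.7013%

98.7013%


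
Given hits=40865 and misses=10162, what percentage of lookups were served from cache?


Formula: hit rate = hits / (hits + misses) * 100
hit rate = 40865 / (40865 + 10162) * 100
hit rate = 40865 / 51027 * 100
hit rate = 80.09%

80.09%


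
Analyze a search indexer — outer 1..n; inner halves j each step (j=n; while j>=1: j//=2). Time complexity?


Reasoning: n times log n
Complexity: O(n log n)

O(n log n)


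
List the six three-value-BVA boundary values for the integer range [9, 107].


Range: [9, 107]
Boundaries: just below min, min, min+1, max-1, max, just above max
Values: [8, 9, 10, 106, 107, 108]

[8, 9, 10, 106, 107, 108]


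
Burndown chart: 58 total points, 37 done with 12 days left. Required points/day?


Formula: Required rate = Remaining points / Days left
Remaining = 58 - 37 = 21 points
Required rate = 21 / 12 = 1.75 points/day

1.75 points/day


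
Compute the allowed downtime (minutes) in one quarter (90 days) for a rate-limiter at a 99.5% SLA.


Formula: allowed downtime = period * (100 - SLA) / 100
Period (quarter (90 days)) = 129600 minutes
Unavailability fraction = (100 - 99.5) / 100
Allowed downtime = 129600 * (100 - 99.5) / 100
Allowed downtime = 648.0 minutes

648.0 minutes


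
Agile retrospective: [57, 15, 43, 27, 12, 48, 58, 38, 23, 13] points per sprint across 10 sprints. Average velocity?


Formula: Avg velocity = Total points / Number of sprints
Points: [57, 15, 43, 27, 12, 48, 58, 38, 23, 13]
Sum = 57 + 15 + 43 + 27 + 12 + 48 + 58 + 38 + 23 + 13 = 334
Avg velocity = 334 / 10 = 33.4 points/sprint

33.4 points/sprint


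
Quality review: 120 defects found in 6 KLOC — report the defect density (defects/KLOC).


Defect density = defects / KLOC
Defect density = 120 / 6
Defect density = 20.0 defects/KLOC

20.0 defects/KLOC


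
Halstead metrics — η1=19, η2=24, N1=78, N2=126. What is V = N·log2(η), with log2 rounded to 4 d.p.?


Formula: V = N * log2(η), where N = N1 + N2 and η = η1 + η2
η = 19 + 24 = 43
N = 78 + 126 = 204
log2(43) ≈ 5.4263
V = 204 * 5.4263 = 1106.97

1106.97


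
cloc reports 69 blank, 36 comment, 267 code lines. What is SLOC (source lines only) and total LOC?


Total LOC = blank + comment + code
Total LOC = 69 + 36 + 267 = 372
SLOC (source only) = code = 267

Total LOC: 372, SLOC: 267


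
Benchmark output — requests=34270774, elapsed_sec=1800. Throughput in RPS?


Formula: throughput = requests / seconds
throughput = 34270774 / 1800
throughput = 19039.32 requests/second

19039.32 requests/second


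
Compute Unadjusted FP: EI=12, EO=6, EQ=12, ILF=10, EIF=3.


UFP = EI*4 + EO*5 + EQ*4 + ILF*10 + EIF*7
UFP = 12*4 + 6*5 + 12*4 + 10*10 + 3*7
UFP = 48 + 30 + 48 + 100 + 21
UFP = 247

247


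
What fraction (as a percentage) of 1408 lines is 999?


Coverage = covered / total * 100
Coverage = 999 / 1408 * 100
Coverage = 70.95%

70.95%


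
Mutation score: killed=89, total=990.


Mutation score = killed / total * 100
Mutation score = 89 / 990 * 100
Mutation score = 8.99%

8.99%


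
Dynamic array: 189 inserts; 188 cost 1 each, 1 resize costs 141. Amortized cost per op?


Formula: Amortized cost = Total cost / Operations
Total cost = (188 * 1) + (1 * 141)
Total cost = 188 + 141 = 329
Amortized = 329 / 189 = 1.7407

1.7407


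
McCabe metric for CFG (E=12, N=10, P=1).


Formula: V(G) = E - N + 2P
V(G) = 12 - 10 + 2*1
V(G) = 2 + 2
V(G) = 4

4


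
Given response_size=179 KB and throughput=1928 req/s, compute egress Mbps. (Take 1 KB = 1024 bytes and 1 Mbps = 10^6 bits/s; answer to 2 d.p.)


Formula: Mbps = payload_bytes * RPS * 8 / 1e6
Payload per request = 179 KB = 179 * 1024 = 183296 bytes
Total bytes/sec = 183296 * 1928 = 353394688
Total bits/sec = 353394688 * 8 = 2827157504
Mbps = 2827157504 / 1e6 = 2827.16

2827.16 Mbps


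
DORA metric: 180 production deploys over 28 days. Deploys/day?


Formula: deployments per day = releases / days
= 180 / 28
= 6.429 deploys/day
(equivalently, 45.0 deploys/week)

6.429 deploys/day


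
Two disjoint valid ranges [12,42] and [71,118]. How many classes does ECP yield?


Valid ranges: [12,42] and [71,118]
Class 1: x < 12 — invalid
Class 2: 12 ≤ x ≤ 42 — valid
Class 3: 42 < x < 71 — invalid (gap between ranges)
Class 4: 71 ≤ x ≤ 118 — valid
Class 5: x > 118 — invalid
Total equivalence classes: 5

5 equivalence classes


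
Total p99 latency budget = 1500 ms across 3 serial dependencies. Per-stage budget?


Formula: per_stage = total_budget / stages
per_stage = 1500 / 3
per_stage = 500.0 ms

500.0 ms


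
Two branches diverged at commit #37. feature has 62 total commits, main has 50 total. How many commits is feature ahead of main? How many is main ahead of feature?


Common ancestor: commit #37
feature commits after divergence: 62 - 37 = 25
main commits after divergence: 50 - 37 = 13
feature is 25 commits ahead of main
main is 13 commits ahead of feature

feature ahead: 25, main ahead: 13


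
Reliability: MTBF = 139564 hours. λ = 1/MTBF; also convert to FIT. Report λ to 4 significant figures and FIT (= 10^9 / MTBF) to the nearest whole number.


Formula: λ = 1 / MTBF; FIT = λ × 1e9 = 1e9 / MTBF
λ = 1 / 139564 ≈ 7.165e-06 failures/hour
FIT = 1e9 / 139564 ≈ 7165 failures per 1e9 hours (nearest whole number)

λ = 7.165e-06 /h, FIT = 7165


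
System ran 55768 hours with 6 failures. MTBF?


Formula: MTBF = Total operating time / Number of failures
MTBF = 55768 / 6
MTBF = 9294.67 hours

9294.67 hours


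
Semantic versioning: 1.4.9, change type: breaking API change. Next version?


Current: 1.4.9
Change category: 'breaking API change' → major bump
SemVer rule: major bump → increment MAJOR, reset MINOR and PATCH to 0
New: 2.0.0

2.0.0


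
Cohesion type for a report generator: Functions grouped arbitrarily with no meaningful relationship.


Reasoning: Worst: random grouping
Type: Coincidental cohesion

Coincidental cohesion


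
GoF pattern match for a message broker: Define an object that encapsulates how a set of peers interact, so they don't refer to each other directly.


This matches the Mediator pattern

Mediator


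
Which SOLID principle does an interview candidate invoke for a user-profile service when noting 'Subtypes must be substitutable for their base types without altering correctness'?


This describes the Liskov Substitution Principle (LSP)

Liskov Substitution Principle (LSP)


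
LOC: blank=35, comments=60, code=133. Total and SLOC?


Total LOC = blank + comment + code
Total LOC = 35 + 60 + 133 = 228
SLOC (source only) = code = 133

Total LOC: 228, SLOC: 133


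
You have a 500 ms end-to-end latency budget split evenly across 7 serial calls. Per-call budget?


Formula: per_stage = total_budget / stages
per_stage = 500 / 7
per_stage = 71.43 ms

71.43 ms


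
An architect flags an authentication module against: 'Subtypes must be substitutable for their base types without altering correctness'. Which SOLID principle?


This describes the Liskov Substitution Principle (LSP)

Liskov Substitution Principle (LSP)


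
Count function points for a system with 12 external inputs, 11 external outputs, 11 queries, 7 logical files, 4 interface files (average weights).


UFP = EI*4 + EO*5 + EQ*4 + ILF*10 + EIF*7
UFP = 12*4 + 11*5 + 11*4 + 7*10 + 4*7
UFP = 48 + 55 + 44 + 70 + 28
UFP = 245

245


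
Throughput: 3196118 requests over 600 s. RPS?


Formula: throughput = requests / seconds
throughput = 3196118 / 600
throughput = 5326.86 requests/second

5326.86 requests/second


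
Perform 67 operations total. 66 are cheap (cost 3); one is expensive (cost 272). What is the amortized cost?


Formula: Amortized cost = Total cost / Operations
Total cost = (66 * 3) + (1 * 272)
Total cost = 198 + 272 = 470
Amortized = 470 / 67 = 7.0149

7.0149


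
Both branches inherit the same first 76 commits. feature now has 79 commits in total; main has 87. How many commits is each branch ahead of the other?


Common ancestor: commit #76
feature commits after divergence: 79 - 76 = 3
main commits after divergence: 87 - 76 = 11
feature is 3 commits ahead of main
main is 11 commits ahead of feature

feature ahead: 3, main ahead: 11


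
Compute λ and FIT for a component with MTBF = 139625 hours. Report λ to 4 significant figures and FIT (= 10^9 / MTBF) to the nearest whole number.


Formula: λ = 1 / MTBF; FIT = λ × 1e9 = 1e9 / MTBF
λ = 1 / 139625 ≈ 7.162e-06 failures/hour
FIT = 1e9 / 139625 ≈ 7162 failures per 1e9 hours (nearest whole number)

λ = 7.162e-06 /h, FIT = 7162


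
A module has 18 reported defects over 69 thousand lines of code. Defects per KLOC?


Defect density = defects / KLOC
Defect density = 18 / 69
Defect density = 0.261 defects/KLOC

0.261 defects/KLOC


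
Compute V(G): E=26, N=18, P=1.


Formula: V(G) = E - N + 2P
V(G) = 26 - 18 + 2*1
V(G) = 8 + 2
V(G) = 10

10


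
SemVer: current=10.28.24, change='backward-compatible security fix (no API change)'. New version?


Current: 10.28.24
Change category: 'backward-compatible security fix (no API change)' → patch bump
SemVer rule: patch bump → increment PATCH (MAJOR and MINOR unchanged)
New: 10.28.25

10.28.25


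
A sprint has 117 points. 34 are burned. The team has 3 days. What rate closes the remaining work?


Formula: Required rate = Remaining points / Days left
Remaining = 117 - 34 = 83 points
Required rate = 83 / 3 = 27.67 points/day

27.67 points/day


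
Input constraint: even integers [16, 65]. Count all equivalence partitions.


Constraint: even integers in [16, 65]
Class 1: x < 16 — out-of-range invalid
Class 2: x in [16,65] but odd — wrong type invalid
Class 3: x in [16,65] and even — valid
Class 4: x > 65 — out-of-range invalid
Total equivalence classes: 4

4 equivalence classes


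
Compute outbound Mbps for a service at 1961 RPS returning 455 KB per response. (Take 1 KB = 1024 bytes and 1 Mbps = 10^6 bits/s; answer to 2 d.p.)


Formula: Mbps = payload_bytes * RPS * 8 / 1e6
Payload per request = 455 KB = 455 * 1024 = 465920 bytes
Total bytes/sec = 465920 * 1961 = 913669120
Total bits/sec = 913669120 * 8 = 7309352960
Mbps = 7309352960 / 1e6 = 7309.35

7309.35 Mbps


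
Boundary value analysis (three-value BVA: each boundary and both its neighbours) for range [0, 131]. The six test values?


Range: [0, 131]
Boundaries: just below min, min, min+1, max-1, max, just above max
Values: [-1, 0, 1, 130, 131, 132]

[-1, 0, 1, 130, 131, 132]


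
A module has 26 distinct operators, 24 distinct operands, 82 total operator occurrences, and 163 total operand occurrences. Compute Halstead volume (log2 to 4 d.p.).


Formula: V = N * log2(η), where N = N1 + N2 and η = η1 + η2
η = 26 + 24 = 50
N = 82 + 163 = 245
log2(50) ≈ 5.6439
V = 245 * 5.6439 = 1382.76

1382.76


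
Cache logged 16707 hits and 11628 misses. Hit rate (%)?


Formula: hit rate = hits / (hits + misses) * 100
hit rate = 16707 / (16707 + 11628) * 100
hit rate = 16707 / 28335 * 100
hit rate = 58.96%

58.96%


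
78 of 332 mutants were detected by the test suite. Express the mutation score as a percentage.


Mutation score = killed / total * 100
Mutation score = 78 / 332 * 100
Mutation score = 23.49%

23.49%


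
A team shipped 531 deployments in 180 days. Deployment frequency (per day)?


Formula: deployments per day = releases / days
= 531 / 180
= 2.95 deploys/day
(equivalently, 20.65 deploys/week)

2.95 deploys/day


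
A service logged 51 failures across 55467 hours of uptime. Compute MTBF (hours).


Formula: MTBF = Total operating time / Number of failures
MTBF = 55467 / 51
MTBF = 1087.59 hours

1087.59 hours


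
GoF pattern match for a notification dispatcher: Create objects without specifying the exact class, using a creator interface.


This matches the Factory Method pattern

Factory Method


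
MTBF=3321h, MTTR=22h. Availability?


Availability = MTBF / (MTBF + MTTR)
Availability = 3321 / (3321 + 22)
Availability = 3321 / 3343
Availability = 99.3419%

99.3419%


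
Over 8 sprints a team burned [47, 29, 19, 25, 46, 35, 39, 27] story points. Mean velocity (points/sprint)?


Formula: Avg velocity = Total points / Number of sprints
Points: [47, 29, 19, 25, 46, 35, 39, 27]
Sum = 47 + 29 + 19 + 25 + 46 + 35 + 39 + 27 = 267
Avg velocity = 267 / 8 = 33.38 points/sprint

33.38 points/sprint


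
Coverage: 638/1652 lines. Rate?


Coverage = covered / total * 100
Coverage = 638 / 1652 * 100
Coverage = 38.62%

38.62%


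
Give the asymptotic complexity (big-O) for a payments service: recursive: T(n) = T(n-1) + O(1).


Reasoning: linear recursion with constant work per frame
Complexity: O(n)

O(n)


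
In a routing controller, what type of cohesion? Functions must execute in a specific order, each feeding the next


Reasoning: Output of one is input to next
Type: Sequential cohesion

Sequential cohesion


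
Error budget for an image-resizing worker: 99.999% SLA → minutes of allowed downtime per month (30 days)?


Formula: allowed downtime = period * (100 - SLA) / 100
Period (month (30 days)) = 43200 minutes
Unavailability fraction = (100 - 99.999) / 100
Allowed downtime = 43200 * (100 - 99.999) / 100
Allowed downtime = 0.432 minutes

0.432 minutes


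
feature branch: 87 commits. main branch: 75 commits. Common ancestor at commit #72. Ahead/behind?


Common ancestor: commit #72
feature commits after divergence: 87 - 72 = 15
main commits after divergence: 75 - 72 = 3
feature is 15 commits ahead of main
main is 3 commits ahead of feature

feature ahead: 15, main ahead: 3


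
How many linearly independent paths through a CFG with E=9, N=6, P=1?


Formula: V(G) = E - N + 2P
V(G) = 9 - 6 + 2*1
V(G) = 3 + 2
V(G) = 5

5


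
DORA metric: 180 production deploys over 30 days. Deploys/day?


Formula: deployments per day = releases / days
= 180 / 30
= 6.0 deploys/day
(equivalently, 42.0 deploys/week)

6.0 deploys/day


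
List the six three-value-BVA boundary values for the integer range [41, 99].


Range: [41, 99]
Boundaries: just below min, min, min+1, max-1, max, just above max
Values: [40, 41, 42, 98, 99, 100]

[40, 41, 42, 98, 99, 100]


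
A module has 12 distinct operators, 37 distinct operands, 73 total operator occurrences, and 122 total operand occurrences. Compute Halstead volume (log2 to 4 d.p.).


Formula: V = N * log2(η), where N = N1 + N2 and η = η1 + η2
η = 12 + 37 = 49
N = 73 + 122 = 195
log2(49) ≈ 5.6147
V = 195 * 5.6147 = 1094.87

1094.87


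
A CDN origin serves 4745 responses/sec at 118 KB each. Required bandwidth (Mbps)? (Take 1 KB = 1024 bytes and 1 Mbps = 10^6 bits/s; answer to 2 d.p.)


Formula: Mbps = payload_bytes * RPS * 8 / 1e6
Payload per request = 118 KB = 118 * 1024 = 120832 bytes
Total bytes/sec = 120832 * 4745 = 573347840
Total bits/sec = 573347840 * 8 = 4586782720
Mbps = 4586782720 / 1e6 = 4586.78

4586.78 Mbps


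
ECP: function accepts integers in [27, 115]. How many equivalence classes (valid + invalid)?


Valid range: [27, 115]
Class 1: x < 27 — invalid
Class 2: 27 ≤ x ≤ 115 — valid
Class 3: x > 115 — invalid
Total equivalence classes: 3

3 equivalence classes


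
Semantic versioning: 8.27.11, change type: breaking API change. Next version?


Current: 8.27.11
Change category: 'breaking API change' → major bump
SemVer rule: major bump → increment MAJOR, reset MINOR and PATCH to 0
New: 9.0.0

9.0.0


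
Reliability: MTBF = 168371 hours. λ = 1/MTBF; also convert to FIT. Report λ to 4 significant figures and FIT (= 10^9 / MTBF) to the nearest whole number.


Formula: λ = 1 / MTBF; FIT = λ × 1e9 = 1e9 / MTBF
λ = 1 / 168371 ≈ 5.939e-06 failures/hour
FIT = 1e9 / 168371 ≈ 5939 failures per 1e9 hours (nearest whole number)

λ = 5.939e-06 /h, FIT = 5939


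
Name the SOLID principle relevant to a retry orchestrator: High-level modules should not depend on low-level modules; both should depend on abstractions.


This describes the Dependency Inversion Principle (DIP)

Dependency Inversion Principle (DIP)


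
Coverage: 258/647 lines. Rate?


Coverage = covered / total * 100
Coverage = 258 / 647 * 100
Coverage = 39.88%

39.88%


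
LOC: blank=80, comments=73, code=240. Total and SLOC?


Total LOC = blank + comment + code
Total LOC = 80 + 73 + 240 = 393
SLOC (source only) = code = 240

Total LOC: 393, SLOC: 240


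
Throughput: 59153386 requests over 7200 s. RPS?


Formula: throughput = requests / seconds
throughput = 59153386 / 7200
throughput = 8215.75 requests/second

8215.75 requests/second


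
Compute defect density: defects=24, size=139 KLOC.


Defect density = defects / KLOC
Defect density = 24 / 139
Defect density = 0.173 defects/KLOC

0.173 defects/KLOC


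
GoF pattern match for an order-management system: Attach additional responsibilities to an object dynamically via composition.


This matches the Decorator pattern

Decorator


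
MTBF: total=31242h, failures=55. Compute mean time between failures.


Formula: MTBF = Total operating time / Number of failures
MTBF = 31242 / 55
MTBF = 568.04 hours

568.04 hours


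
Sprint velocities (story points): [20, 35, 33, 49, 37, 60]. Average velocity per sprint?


Formula: Avg velocity = Total points / Number of sprints
Points: [20, 35, 33, 49, 37, 60]
Sum = 20 + 35 + 33 + 49 + 37 + 60 = 234
Avg velocity = 234 / 6 = 39.0 points/sprint

39.0 points/sprint


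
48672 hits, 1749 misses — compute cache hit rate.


Formula: hit rate = hits / (hits + misses) * 100
hit rate = 48672 / (48672 + 1749) * 100
hit rate = 48672 / 50421 * 100
hit rate = 96.53%

96.53%


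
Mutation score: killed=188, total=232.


Mutation score = killed / total * 100
Mutation score = 188 / 232 * 100
Mutation score = 81.03%

81.03%


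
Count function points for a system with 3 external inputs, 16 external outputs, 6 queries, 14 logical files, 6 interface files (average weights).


UFP = EI*4 + EO*5 + EQ*4 + ILF*10 + EIF*7
UFP = 3*4 + 16*5 + 6*4 + 14*10 + 6*7
UFP = 12 + 80 + 24 + 140 + 42
UFP = 298

298


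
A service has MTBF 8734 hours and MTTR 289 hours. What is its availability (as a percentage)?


Availability = MTBF / (MTBF + MTTR)
Availability = 8734 / (8734 + 289)
Availability = 8734 / 9023
Availability = 96.7971%

96.7971%


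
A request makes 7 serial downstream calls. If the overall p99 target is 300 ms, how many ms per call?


Formula: per_stage = total_budget / stages
per_stage = 300 / 7
per_stage = 42.86 ms

42.86 ms


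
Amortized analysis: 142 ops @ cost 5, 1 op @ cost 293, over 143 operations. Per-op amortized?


Formula: Amortized cost = Total cost / Operations
Total cost = (142 * 5) + (1 * 293)
Total cost = 710 + 293 = 1003
Amortized = 1003 / 143 = 7.014

7.014
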